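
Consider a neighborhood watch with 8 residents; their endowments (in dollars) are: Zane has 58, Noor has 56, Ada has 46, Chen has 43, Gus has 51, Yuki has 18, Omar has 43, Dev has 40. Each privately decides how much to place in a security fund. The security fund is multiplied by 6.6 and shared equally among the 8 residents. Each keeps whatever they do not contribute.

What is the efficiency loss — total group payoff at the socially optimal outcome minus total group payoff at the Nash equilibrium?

1988.00 dollars

The private return per contributed unit is 6.6/8 = 0.8250 < 1 for every player regardless of endowment, so the Nash equilibrium is zero contribution and the group total is Σ E_j = 58 + 56 + 46 + 43 + 51 + 18 + 43 + 40 = 355.
Each contributed unit returns 6.600 to the group, so the social optimum is full contribution by everyone: group total = 6.600 × 355 = 2343.00.
Efficiency loss = (6.600 − 1) × 355 = 1988.00.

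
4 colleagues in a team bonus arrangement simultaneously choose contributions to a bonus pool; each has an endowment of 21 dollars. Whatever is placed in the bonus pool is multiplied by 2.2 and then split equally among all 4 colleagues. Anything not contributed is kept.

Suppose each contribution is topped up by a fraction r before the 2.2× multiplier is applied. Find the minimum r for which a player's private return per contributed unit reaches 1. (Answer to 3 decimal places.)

With matching at rate r, one contributed unit becomes (1 + r) in the bonus pool and returns 2.2 × (1 + r) / 4 to the contributor.
Setting this equal to 1: 1 + r = 4/2.2 = 1.8182.
So the minimum matching rate is r = 1.8182 − 1 = 0.818.

0.818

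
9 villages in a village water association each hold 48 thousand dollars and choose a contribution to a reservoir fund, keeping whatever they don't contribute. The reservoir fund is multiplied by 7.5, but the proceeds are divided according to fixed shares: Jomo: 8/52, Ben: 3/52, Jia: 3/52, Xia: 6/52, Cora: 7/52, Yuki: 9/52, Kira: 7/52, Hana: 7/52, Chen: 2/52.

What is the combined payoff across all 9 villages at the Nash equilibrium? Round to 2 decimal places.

Each unit j contributes comes back to j as 7.5 × (j's share), so j prefers to contribute only if that share exceeds 1/7.5 = 0.1333; otherwise keeping the unit dominates.
Jomo, Cora, Yuki, Kira and Hana are above the threshold, contributing 48 each; the remaining 4 contribute 0. Total contributed: 240.
The reservoir fund pays out 7.5 × 240 = 1800.00 in total (split across the unequal shares, but the aggregate is all that matters for the group sum).
The 4 free-riders keep 48 each, adding 192. Group total = 192 + 1800.00 = 1992.00.

1992.00 thousand dollars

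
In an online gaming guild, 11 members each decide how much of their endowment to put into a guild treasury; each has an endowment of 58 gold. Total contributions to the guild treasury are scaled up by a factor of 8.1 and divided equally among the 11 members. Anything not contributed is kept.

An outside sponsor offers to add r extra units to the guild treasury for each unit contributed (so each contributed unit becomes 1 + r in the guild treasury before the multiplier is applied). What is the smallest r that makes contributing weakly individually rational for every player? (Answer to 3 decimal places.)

With matching at rate r, one contributed unit becomes (1 + r) in the guild treasury and returns 8.1 × (1 + r) / 11 to the contributor.
Setting this equal to 1: 1 + r = 11/8.1 = 1.3580.
So the minimum matching rate is r = 1.3580 − 1 = 0.358.

0.358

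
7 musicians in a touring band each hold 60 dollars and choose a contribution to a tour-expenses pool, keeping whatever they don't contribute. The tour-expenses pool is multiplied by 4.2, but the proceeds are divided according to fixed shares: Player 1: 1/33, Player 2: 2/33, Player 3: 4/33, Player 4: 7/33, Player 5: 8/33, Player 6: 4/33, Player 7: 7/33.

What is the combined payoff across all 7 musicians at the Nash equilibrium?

612.00 dollars

Player j's private return per contributed unit is 4.2 × (j's share). Contributing is weakly dominant for j when that share is at least 1/4.2 = 0.2381, and contributing 0 is dominant otherwise.
Only Player 5 (8/33) clears that bar, contributing 60; the remaining 6 contribute 0. Total contributed: 60.
The tour-expenses pool pays out 4.2 × 60 = 252.00 in total (split across the unequal shares, but the aggregate is all that matters for the group sum).
The 6 free-riders keep 60 each, adding 360. Group total = 360 + 252.00 = 612.00.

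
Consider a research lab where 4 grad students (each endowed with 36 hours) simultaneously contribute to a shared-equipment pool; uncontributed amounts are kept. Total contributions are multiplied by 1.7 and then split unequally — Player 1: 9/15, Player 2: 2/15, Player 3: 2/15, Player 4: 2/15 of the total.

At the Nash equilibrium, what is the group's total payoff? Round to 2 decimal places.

Each unit j contributes comes back to j as 1.7 × (j's share), so j prefers to contribute only if that share exceeds 1/1.7 = 0.5882; otherwise keeping the unit dominates.
Player 1 alone (share 9/15) is above the threshold, contributing 36; the remaining 3 contribute 0. Total contributed: 36.
The shared-equipment pool pays out 1.7 × 36 = 61.20 in total (split across the unequal shares, but the aggregate is all that matters for the group sum).
The 3 free-riders keep 36 each, adding 108. Group total = 108 + 61.20 = 169.20.

169.20 hours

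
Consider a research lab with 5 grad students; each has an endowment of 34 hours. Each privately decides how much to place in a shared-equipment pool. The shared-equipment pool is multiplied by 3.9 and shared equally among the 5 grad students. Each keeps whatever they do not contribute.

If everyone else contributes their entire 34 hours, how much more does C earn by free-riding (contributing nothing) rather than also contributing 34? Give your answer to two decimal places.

7.48 hours

Switching from a contribution of 34 to 0 lets C keep an extra 34 hours, but lowers the shared-equipment pool by 34, which costs C their own share of that drop: 3.9/5 × 34 = 26.52.
Net gain = 34 − 26.52 = 7.48. The private return per contributed unit (0.7800) is below 1, so free-riding is indeed the best response regardless of what the others do.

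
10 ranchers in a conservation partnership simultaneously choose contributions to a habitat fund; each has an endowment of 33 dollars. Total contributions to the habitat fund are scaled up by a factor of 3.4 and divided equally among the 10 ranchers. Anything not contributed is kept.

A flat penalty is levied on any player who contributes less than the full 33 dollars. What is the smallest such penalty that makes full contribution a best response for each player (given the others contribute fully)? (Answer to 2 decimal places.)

Given the others contribute fully, the best deviation is to contribute 0 (any partial contribution still incurs the fine and gives up units whose private return 0.3400 is below 1).
Deviating from 33 to 0 saves 33 dollars but forfeits the deviator's share of the drop in the habitat fund: 3.4/10 × 33 = 11.22.
So the deviation gain is 33 − 11.22 = 21.78, and the fine must be at least 21.78 dollars to wipe it out.

21.78 dollars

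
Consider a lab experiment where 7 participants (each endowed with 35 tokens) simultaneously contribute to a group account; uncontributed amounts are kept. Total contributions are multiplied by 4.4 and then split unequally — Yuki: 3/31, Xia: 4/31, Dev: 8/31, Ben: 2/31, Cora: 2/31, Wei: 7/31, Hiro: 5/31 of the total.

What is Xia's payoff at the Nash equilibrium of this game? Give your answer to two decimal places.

Each unit j contributes comes back to j as 4.4 × (j's share), so j prefers to contribute only if that share exceeds 1/4.4 = 0.2273; otherwise keeping the unit dominates.
Dev alone (share 8/31) is above the threshold, contributing 35; the remaining 6 contribute 0. Total contributed: 35.
Xia keeps 35 and receives 4.4 × 35 × 4/31 = 19.87 from the group account, for a payoff of 54.87.

54.87 tokens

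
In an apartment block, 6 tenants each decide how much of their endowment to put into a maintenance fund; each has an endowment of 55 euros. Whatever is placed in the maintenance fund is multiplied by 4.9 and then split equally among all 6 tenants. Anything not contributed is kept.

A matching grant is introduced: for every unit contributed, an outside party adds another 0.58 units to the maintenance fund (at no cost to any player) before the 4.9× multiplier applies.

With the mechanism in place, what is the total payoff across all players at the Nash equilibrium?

The effective private return per unit is now 4.9 × 1.58 / 6 = 1.2903 > 1, so every player's dominant strategy flips to full contribution.
At the Nash equilibrium everyone contributes 55. Group total payoff = 4.9 × 1.58 × 330 = 2554.86.

2554.86 euros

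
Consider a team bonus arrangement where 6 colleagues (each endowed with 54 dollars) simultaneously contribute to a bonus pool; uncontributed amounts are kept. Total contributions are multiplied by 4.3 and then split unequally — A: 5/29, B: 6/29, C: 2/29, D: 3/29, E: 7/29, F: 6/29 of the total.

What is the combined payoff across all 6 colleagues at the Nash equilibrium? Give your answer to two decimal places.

502.20 dollars

Each unit j contributes comes back to j as 4.3 × (j's share), so j prefers to contribute only if that share exceeds 1/4.3 = 0.2326; otherwise keeping the unit dominates.
E alone (share 7/29) is above the threshold, contributing 54; the remaining 5 contribute 0. Total contributed: 54.
The bonus pool pays out 4.3 × 54 = 232.20 in total (split across the unequal shares, but the aggregate is all that matters for the group sum).
The 5 free-riders keep 54 each, adding 270. Group total = 270 + 232.20 = 502.20.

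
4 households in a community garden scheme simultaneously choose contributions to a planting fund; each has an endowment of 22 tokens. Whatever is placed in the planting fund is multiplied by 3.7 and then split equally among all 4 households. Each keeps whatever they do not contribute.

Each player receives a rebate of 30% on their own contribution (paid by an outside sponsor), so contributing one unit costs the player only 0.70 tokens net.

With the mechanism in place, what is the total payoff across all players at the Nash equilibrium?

352.00 tokens

Under the mechanism each unit contributed yields (3.7/4) / 0.70 = 1.3214 back to its contributor per unit of net cost, which exceeds 1, making full contribution the dominant choice for everyone.
At the Nash equilibrium everyone contributes 22. Group total payoff = 4 × (22 × 0.30 + 3.7 × 22) = 352.00.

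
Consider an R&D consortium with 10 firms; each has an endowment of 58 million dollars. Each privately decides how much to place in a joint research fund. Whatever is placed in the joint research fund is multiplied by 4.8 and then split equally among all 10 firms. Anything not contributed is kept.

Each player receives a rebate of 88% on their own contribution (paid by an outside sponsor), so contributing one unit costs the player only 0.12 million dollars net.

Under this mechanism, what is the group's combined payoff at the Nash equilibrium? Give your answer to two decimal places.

Under the mechanism each unit contributed yields (4.8/10) / 0.12 = 4.0000 back to its contributor per unit of net cost, which exceeds 1, making full contribution the dominant choice for everyone.
At the Nash equilibrium everyone contributes 58. Group total payoff = 10 × (58 × 0.88 + 4.8 × 58) = 3294.40.

3294.40 million dollars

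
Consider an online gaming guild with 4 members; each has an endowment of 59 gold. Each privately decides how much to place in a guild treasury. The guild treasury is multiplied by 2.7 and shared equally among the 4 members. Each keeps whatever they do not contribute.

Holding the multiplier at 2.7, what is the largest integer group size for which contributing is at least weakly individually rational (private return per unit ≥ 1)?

2

Private return per unit is 2.7/(group size), which is ≥ 1 whenever the group size is ≤ 2.7.
The largest such integer is 2.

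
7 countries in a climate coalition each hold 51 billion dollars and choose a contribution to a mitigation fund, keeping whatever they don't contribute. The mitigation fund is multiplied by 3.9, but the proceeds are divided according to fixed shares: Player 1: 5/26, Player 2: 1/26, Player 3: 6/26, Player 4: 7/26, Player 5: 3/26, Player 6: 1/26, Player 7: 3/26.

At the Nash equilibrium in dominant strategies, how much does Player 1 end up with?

Player j's private return per contributed unit is 3.9 × (j's share). Contributing is weakly dominant for j when that share is at least 1/3.9 = 0.2564, and contributing 0 is dominant otherwise.
Only Player 4 (7/26) clears that bar, contributing 51; the remaining 6 contribute 0. Total contributed: 51.
Player 1 keeps 51 and receives 3.9 × 51 × 5/26 = 38.25 from the mitigation fund, for a payoff of 89.25.

89.25 billion dollars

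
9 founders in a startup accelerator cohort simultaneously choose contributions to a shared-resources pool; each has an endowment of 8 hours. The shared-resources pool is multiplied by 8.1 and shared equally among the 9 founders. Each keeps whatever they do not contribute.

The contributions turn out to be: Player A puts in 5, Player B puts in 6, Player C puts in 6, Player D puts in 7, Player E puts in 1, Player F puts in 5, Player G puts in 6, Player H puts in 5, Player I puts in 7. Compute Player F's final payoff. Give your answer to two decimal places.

Total contributed: 5 + 6 + 6 + 7 + 1 + 5 + 6 + 5 + 7 = 48.
Each receives 8.1 × 48 / 9 = 43.20 from the shared-resources pool.
Player F keeps 8 − 5 = 3, so Player F's payoff is 3 + 43.20 = 46.20.

46.20 hours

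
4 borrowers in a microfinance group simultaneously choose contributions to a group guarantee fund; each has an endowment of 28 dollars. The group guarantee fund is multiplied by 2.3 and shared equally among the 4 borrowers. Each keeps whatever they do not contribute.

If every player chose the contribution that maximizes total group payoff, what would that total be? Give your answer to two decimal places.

257.60 dollars

Each contributed unit returns 2.300 to the group as a whole (0.5750 to each of 4 players), which exceeds 1, so the social optimum is full contribution: group total = 2.300 × 112 = 257.60.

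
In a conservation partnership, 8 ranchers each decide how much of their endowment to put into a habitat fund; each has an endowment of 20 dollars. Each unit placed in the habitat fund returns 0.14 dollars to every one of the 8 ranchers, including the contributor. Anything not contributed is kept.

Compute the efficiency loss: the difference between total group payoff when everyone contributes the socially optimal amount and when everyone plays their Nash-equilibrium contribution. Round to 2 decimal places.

The private return per contributed unit is 0.14 < 1, so contributing 0 is dominant for every player. At the Nash equilibrium everyone keeps their 20, and the group total is 8 × 20 = 160.
Each contributed unit returns 1.120 to the group as a whole (0.14 to each of 8 players), which exceeds 1, so the social optimum is full contribution: group total = 1.120 × 160 = 179.20.
Efficiency loss = 179.20 − 160 = 19.20.

19.20 dollars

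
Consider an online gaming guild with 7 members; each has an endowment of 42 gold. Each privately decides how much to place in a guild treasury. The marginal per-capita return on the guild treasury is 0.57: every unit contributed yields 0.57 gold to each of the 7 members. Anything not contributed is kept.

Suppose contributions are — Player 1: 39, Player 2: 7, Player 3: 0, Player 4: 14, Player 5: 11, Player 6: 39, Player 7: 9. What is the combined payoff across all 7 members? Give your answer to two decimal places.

649.81 gold

Total contributed: 39 + 7 + 0 + 14 + 11 + 39 + 9 = 119; total kept: 7 × 42 − 119 = 175.
The guild treasury pays out 0.57 × 7 × 119 = 474.81 in aggregate.
Group total = 175 + 474.81 = 649.81.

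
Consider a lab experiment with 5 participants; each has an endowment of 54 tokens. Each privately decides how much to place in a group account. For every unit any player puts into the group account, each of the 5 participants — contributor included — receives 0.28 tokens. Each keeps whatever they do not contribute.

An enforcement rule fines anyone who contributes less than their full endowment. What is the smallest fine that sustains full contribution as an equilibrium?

Given the others contribute fully, the best deviation is to contribute 0 (any partial contribution still incurs the fine and gives up units whose private return 0.28 is below 1).
Deviating from 54 to 0 saves 54 tokens but forfeits the deviator's share of the drop in the group account: 0.28 × 54 = 15.12.
So the deviation gain is 54 − 15.12 = 38.88, and the fine must be at least 38.88 tokens to wipe it out.

38.88 tokens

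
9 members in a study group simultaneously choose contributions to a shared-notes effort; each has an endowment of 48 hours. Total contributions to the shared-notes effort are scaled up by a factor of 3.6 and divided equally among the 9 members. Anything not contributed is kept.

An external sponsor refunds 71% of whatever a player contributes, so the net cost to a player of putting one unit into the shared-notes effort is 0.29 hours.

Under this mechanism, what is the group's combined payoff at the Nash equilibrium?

The effective private return per unit is now (3.6/9) / 0.29 = 1.3793 > 1, so every player's dominant strategy flips to full contribution.
At the Nash equilibrium everyone contributes 48. Group total payoff = 9 × (48 × 0.71 + 3.6 × 48) = 1861.92.

1861.92 hours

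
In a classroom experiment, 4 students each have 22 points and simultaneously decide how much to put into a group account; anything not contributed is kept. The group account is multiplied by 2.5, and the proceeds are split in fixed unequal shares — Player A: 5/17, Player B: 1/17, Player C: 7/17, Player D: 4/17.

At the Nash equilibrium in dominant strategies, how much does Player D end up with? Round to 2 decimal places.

For player j, contributing a unit is worthwhile iff 2.5 × (j's share) ≥ 1, i.e. iff j's share is at least 0.4000.
The only share above 0.4000 is Player C's 7/17, contributing 22; the remaining 3 contribute 0. Total contributed: 22.
Player D keeps 22 and receives 2.5 × 22 × 4/17 = 12.94 from the group account, for a payoff of 34.94.

34.94 points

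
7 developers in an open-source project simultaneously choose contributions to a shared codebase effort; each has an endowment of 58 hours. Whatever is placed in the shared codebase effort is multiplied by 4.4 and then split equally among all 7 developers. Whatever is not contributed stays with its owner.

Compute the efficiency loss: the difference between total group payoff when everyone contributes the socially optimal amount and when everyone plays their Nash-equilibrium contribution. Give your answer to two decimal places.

Each contributed unit returns 4.4/7 = 0.6286 to its contributor — below 1 — so contributing 0 is dominant for every player. At the Nash equilibrium everyone keeps their 58, and the group total is 7 × 58 = 406.
Each contributed unit returns 4.400 to the group as a whole (0.6286 to each of 7 players), which exceeds 1, so the social optimum is full contribution: group total = 4.400 × 406 = 1786.40.
Efficiency loss = 1786.40 − 406 = 1380.40.

1380.40 hours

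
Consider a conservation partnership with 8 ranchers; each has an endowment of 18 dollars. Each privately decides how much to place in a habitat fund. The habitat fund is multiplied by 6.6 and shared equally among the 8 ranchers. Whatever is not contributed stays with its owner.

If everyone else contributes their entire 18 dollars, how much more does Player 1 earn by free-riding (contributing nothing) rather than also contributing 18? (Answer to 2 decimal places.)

3.15 dollars

Switching from a contribution of 18 to 0 lets Player 1 keep an extra 18 dollars, but lowers the habitat fund by 18, which costs Player 1 their own share of that drop: 6.6/8 × 18 = 14.85.
Net gain = 18 − 14.85 = 3.15. The private return per contributed unit (0.8250) is below 1, so free-riding is indeed the best response regardless of what the others do.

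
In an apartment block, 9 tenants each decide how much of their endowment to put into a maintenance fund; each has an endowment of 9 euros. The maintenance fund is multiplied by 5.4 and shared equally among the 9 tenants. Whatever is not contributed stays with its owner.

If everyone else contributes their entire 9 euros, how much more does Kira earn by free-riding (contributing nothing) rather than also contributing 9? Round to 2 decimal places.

Switching from a contribution of 9 to 0 lets Kira keep an extra 9 euros, but lowers the maintenance fund by 9, which costs Kira their own share of that drop: 5.4/9 × 9 = 5.40.
Net gain = 9 − 5.40 = 3.60. The private return per contributed unit (0.6000) is below 1, so free-riding is indeed the best response regardless of what the others do.

3.60 euros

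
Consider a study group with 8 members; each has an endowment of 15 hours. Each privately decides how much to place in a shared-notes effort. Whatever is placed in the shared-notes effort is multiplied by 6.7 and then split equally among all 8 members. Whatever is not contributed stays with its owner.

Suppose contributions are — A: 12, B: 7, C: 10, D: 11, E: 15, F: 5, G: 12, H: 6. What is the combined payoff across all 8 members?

564.60 hours

Total contributed: 12 + 7 + 10 + 11 + 15 + 5 + 12 + 6 = 78; total kept: 8 × 15 − 78 = 42.
The shared-notes effort pays out 6.7 × 78 = 522.60 in aggregate.
Group total = 42 + 522.60 = 564.60.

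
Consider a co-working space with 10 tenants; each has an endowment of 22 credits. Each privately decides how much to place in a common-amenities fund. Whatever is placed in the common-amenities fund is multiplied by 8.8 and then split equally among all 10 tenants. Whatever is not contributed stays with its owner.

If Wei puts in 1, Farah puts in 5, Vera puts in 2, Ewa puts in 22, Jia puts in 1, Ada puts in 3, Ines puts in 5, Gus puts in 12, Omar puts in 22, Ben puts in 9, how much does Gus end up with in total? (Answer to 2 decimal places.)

Total contributed: 1 + 5 + 2 + 22 + 1 + 3 + 5 + 12 + 22 + 9 = 82.
Each receives 8.8 × 82 / 10 = 72.16 from the common-amenities fund.
Gus keeps 22 − 12 = 10, so Gus's payoff is 10 + 72.16 = 82.16.

82.16 credits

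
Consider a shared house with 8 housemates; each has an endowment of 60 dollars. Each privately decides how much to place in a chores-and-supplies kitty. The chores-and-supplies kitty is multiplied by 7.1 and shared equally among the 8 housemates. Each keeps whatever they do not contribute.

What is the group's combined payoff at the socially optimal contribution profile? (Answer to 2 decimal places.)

Each contributed unit returns 7.100 to the group as a whole (0.8875 to each of 8 players), which exceeds 1, so the social optimum is full contribution: group total = 7.100 × 480 = 3408.00.

3408.00 dollars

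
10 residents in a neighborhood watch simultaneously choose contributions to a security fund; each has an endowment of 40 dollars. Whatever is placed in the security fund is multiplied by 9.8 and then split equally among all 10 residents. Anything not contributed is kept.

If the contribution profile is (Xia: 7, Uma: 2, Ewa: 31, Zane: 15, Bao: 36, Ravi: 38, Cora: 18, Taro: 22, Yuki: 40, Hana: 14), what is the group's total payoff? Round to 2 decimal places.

Total contributed: 7 + 2 + 31 + 15 + 36 + 38 + 18 + 22 + 40 + 14 = 223; total kept: 10 × 40 − 223 = 177.
The security fund pays out 9.8 × 223 = 2185.40 in aggregate.
Group total = 177 + 2185.40 = 2362.40.

2362.40 dollars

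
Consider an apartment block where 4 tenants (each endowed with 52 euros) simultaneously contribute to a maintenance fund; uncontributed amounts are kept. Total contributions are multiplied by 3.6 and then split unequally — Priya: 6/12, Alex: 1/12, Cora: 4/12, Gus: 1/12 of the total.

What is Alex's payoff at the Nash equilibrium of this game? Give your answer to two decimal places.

Player j's private return per contributed unit is 3.6 × (j's share). Contributing is weakly dominant for j when that share is at least 1/3.6 = 0.2778, and contributing 0 is dominant otherwise.
Priya and Cora are above the threshold, contributing 52 each; the remaining 2 contribute 0. Total contributed: 104.
Alex keeps 52 and receives 3.6 × 104 × 1/12 = 31.20 from the maintenance fund, for a payoff of 83.20.

83.20 euros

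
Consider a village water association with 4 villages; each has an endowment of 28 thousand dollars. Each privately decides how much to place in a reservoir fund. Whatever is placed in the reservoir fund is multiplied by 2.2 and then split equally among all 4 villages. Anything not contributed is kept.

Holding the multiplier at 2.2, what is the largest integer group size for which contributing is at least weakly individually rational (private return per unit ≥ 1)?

Private return per unit is 2.2/(group size), which is ≥ 1 whenever the group size is ≤ 2.2.
The largest such integer is 2.

2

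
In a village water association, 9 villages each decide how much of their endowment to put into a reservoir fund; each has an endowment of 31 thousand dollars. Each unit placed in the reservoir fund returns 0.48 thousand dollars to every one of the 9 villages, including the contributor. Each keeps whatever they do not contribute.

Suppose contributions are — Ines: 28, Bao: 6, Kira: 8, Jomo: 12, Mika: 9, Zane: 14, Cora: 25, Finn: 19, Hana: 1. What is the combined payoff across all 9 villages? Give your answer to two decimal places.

Total contributed: 28 + 6 + 8 + 12 + 9 + 14 + 25 + 19 + 1 = 122; total kept: 9 × 31 − 122 = 157.
The reservoir fund pays out 0.48 × 9 × 122 = 527.04 in aggregate.
Group total = 157 + 527.04 = 684.04.

684.04 thousand dollars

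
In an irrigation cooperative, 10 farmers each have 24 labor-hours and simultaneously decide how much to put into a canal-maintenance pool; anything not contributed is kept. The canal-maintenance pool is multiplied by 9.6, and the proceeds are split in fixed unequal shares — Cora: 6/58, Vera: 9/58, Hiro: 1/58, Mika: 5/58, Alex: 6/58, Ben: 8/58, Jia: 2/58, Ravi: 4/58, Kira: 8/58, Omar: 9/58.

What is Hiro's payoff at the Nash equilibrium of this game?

Player j's private return per contributed unit is 9.6 × (j's share). Contributing is weakly dominant for j when that share is at least 1/9.6 = 0.1042, and contributing 0 is dominant otherwise.
Vera, Ben, Kira and Omar clear that bar, contributing 24 each; the remaining 6 contribute 0. Total contributed: 96.
Hiro keeps 24 and receives 9.6 × 96 × 1/58 = 15.89 from the canal-maintenance pool, for a payoff of 39.89.

39.89 labor-hours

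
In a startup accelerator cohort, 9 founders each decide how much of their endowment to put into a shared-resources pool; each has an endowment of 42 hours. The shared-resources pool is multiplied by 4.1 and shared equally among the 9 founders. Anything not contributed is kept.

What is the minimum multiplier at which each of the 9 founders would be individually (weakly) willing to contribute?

9

A contributed unit returns (multiplier)/9 to its contributor.
This reaches 1 exactly when the multiplier is 9.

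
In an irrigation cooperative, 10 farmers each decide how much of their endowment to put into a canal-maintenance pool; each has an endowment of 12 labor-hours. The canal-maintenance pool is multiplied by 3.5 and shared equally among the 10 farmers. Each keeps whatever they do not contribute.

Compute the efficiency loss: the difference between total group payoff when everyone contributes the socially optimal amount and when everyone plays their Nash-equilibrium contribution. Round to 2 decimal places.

300.00 labor-hours

Each contributed unit returns 3.5/10 = 0.3500 to its contributor — below 1 — so contributing 0 is dominant for every player. At the Nash equilibrium everyone keeps their 12, and the group total is 10 × 12 = 120.
Each contributed unit returns 3.500 to the group as a whole (0.3500 to each of 10 players), which exceeds 1, so the social optimum is full contribution: group total = 3.500 × 120 = 420.00.
Efficiency loss = 420.00 − 120 = 300.00.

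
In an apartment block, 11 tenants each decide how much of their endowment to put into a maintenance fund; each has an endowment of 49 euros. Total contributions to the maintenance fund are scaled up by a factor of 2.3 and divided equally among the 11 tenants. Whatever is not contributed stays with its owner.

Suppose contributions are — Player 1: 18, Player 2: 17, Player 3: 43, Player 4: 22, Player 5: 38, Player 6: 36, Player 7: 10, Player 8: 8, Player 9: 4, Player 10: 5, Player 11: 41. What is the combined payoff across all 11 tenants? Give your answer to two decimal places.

Total contributed: 18 + 17 + 43 + 22 + 38 + 36 + 10 + 8 + 4 + 5 + 41 = 242; total kept: 11 × 49 − 242 = 297.
The maintenance fund pays out 2.3 × 242 = 556.60 in aggregate.
Group total = 297 + 556.60 = 853.60.

853.60 euros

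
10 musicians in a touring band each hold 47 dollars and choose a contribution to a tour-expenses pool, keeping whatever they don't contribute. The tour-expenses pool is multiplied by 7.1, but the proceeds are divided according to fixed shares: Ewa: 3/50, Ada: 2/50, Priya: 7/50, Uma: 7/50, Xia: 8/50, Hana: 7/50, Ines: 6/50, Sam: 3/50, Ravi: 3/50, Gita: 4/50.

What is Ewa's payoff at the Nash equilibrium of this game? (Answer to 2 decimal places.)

67.02 dollars

For player j, contributing a unit is worthwhile iff 7.1 × (j's share) ≥ 1, i.e. iff j's share is at least 0.1408.
Only Xia (8/50) clears that bar, contributing 47; the remaining 9 contribute 0. Total contributed: 47.
Ewa keeps 47 and receives 7.1 × 47 × 3/50 = 20.02 from the tour-expenses pool, for a payoff of 67.02.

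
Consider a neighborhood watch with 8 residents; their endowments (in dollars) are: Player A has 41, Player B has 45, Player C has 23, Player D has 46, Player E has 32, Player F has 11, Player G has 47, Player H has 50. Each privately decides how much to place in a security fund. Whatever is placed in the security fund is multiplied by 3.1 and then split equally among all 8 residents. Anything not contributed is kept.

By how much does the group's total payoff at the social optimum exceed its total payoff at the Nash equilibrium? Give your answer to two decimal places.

619.50 dollars

The private return per contributed unit is 3.1/8 = 0.3875 < 1 for every player regardless of endowment, so the Nash equilibrium is zero contribution and the group total is Σ E_j = 41 + 45 + 23 + 46 + 32 + 11 + 47 + 50 = 295.
Each contributed unit returns 3.100 to the group, so the social optimum is full contribution by everyone: group total = 3.100 × 295 = 914.50.
Efficiency loss = (3.100 − 1) × 295 = 619.50.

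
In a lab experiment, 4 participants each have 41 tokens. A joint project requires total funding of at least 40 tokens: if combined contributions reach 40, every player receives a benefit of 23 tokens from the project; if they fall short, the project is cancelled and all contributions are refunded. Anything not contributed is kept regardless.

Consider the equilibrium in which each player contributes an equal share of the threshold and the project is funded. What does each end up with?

Equal share of the threshold: 40/4 = 10.
At this profile no one gains by cutting their contribution: any cut drops the total below 40, the project is cancelled, contributions are refunded, and the deviator ends with 41, which is less than 41 − 10 + 23 = 54. Contributing more than 10 just wastes the excess. So contributing exactly 10 is a best response.
Each player's payoff: 41 − 10 + 23 = 54.

54 tokens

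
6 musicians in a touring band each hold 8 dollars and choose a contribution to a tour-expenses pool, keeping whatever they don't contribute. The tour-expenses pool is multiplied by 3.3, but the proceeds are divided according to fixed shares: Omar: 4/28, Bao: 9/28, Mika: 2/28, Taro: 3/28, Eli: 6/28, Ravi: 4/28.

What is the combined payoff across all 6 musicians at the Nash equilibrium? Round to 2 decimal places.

66.40 dollars

Each unit j contributes comes back to j as 3.3 × (j's share), so j prefers to contribute only if that share exceeds 1/3.3 = 0.3030; otherwise keeping the unit dominates.
The only share above 0.3030 is Bao's 9/28, contributing 8; the remaining 5 contribute 0. Total contributed: 8.
The tour-expenses pool pays out 3.3 × 8 = 26.40 in total (split across the unequal shares, but the aggregate is all that matters for the group sum).
The 5 free-riders keep 8 each, adding 40. Group total = 40 + 26.40 = 66.40.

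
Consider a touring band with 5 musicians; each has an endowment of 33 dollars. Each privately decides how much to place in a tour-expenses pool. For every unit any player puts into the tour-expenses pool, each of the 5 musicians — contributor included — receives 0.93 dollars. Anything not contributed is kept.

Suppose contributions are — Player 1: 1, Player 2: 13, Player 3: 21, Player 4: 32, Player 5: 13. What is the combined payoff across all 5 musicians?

457.00 dollars

Total contributed: 1 + 13 + 21 + 32 + 13 = 80; total kept: 5 × 33 − 80 = 85.
The tour-expenses pool pays out 0.93 × 5 × 80 = 372.00 in aggregate.
Group total = 85 + 372.00 = 457.00.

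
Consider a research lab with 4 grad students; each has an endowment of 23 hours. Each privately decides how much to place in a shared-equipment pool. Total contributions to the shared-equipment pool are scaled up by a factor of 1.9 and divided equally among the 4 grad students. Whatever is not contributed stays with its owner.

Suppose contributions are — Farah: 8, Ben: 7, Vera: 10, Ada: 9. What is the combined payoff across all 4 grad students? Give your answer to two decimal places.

122.60 hours

Total contributed: 8 + 7 + 10 + 9 = 34; total kept: 4 × 23 − 34 = 58.
The shared-equipment pool pays out 1.9 × 34 = 64.60 in aggregate.
Group total = 58 + 64.60 = 122.60.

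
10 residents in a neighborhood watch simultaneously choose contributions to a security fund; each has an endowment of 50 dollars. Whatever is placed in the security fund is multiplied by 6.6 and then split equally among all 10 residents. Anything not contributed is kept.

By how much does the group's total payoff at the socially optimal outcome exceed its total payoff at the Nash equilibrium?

2800.00 dollars

Each contributed unit returns 6.6/10 = 0.6600 to its contributor — below 1 — so contributing 0 is dominant for every player. At the Nash equilibrium everyone keeps their 50, and the group total is 10 × 50 = 500.
Each contributed unit returns 6.600 to the group as a whole (0.6600 to each of 10 players), which exceeds 1, so the social optimum is full contribution: group total = 6.600 × 500 = 3300.00.
Efficiency loss = 3300.00 − 500 = 2800.00.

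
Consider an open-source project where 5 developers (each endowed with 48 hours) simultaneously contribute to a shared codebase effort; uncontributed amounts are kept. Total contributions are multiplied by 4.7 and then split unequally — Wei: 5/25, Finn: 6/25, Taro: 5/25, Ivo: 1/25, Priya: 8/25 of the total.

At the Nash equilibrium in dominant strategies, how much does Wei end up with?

For player j, contributing a unit is worthwhile iff 4.7 × (j's share) ≥ 1, i.e. iff j's share is at least 0.2128.
Finn and Priya are above the threshold, contributing 48 each; the remaining 3 contribute 0. Total contributed: 96.
Wei keeps 48 and receives 4.7 × 96 × 5/25 = 90.24 from the shared codebase effort, for a payoff of 138.24.

138.24 hours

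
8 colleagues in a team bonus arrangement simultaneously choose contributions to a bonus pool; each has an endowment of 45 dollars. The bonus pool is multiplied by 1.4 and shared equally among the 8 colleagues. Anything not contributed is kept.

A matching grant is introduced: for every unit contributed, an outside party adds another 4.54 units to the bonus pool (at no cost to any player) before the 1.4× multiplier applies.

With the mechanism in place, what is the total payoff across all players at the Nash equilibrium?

Even with the mechanism, each unit contributed returns only 1.4 × 5.54 / 8 = 0.9695 per unit of net cost, so contributing nothing is still dominant.
At the Nash equilibrium no one contributes; group total payoff = 8 × 45 = 360.

360.00 dollars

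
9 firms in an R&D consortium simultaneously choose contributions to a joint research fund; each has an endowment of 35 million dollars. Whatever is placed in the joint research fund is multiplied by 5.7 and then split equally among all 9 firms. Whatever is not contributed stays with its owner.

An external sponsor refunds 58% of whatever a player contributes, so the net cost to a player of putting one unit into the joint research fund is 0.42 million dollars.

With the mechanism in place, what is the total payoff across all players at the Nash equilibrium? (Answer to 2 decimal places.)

1978.20 million dollars

With the mechanism, a contributed unit returns (5.7/9) / 0.42 = 1.5079 per unit of net cost to the contributor — now above 1 — so contributing fully is weakly dominant for every player.
At the Nash equilibrium everyone contributes 35. Group total payoff = 9 × (35 × 0.58 + 5.7 × 35) = 1978.20.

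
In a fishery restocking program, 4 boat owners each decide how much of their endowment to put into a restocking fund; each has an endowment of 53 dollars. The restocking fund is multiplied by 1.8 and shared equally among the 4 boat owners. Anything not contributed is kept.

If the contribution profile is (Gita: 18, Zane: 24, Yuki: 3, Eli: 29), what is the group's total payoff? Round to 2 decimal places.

Total contributed: 18 + 24 + 3 + 29 = 74; total kept: 4 × 53 − 74 = 138.
The restocking fund pays out 1.8 × 74 = 133.20 in aggregate.
Group total = 138 + 133.20 = 271.20.

271.20 dollars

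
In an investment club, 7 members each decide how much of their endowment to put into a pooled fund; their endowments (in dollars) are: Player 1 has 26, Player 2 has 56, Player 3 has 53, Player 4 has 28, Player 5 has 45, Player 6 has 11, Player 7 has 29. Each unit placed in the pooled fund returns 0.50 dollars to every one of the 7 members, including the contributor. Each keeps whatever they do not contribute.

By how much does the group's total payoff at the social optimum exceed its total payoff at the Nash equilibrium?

620.00 dollars

The private return per contributed unit is 0.50 < 1 for everyone, so the Nash equilibrium is zero contribution and the group total is Σ E_j = 26 + 56 + 53 + 28 + 45 + 11 + 29 = 248.
Each contributed unit returns 3.500 to the group, so the social optimum is full contribution by everyone: group total = 3.500 × 248 = 868.00.
Efficiency loss = (3.500 − 1) × 248 = 620.00.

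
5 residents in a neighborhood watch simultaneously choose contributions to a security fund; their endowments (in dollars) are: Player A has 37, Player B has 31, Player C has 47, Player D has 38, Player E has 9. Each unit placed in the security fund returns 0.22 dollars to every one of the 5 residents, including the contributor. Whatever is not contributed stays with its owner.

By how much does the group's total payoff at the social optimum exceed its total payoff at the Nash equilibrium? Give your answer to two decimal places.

16.20 dollars

The private return per contributed unit is 0.22 < 1 for everyone, so the Nash equilibrium is zero contribution and the group total is Σ E_j = 37 + 31 + 47 + 38 + 9 = 162.
Each contributed unit returns 1.100 to the group, so the social optimum is full contribution by everyone: group total = 1.100 × 162 = 178.20.
Efficiency loss = (1.100 − 1) × 162 = 16.20.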